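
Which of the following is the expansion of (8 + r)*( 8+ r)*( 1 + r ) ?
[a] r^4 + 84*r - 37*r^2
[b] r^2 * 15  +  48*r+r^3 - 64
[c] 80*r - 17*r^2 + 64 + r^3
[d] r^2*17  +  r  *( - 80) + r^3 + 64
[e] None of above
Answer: e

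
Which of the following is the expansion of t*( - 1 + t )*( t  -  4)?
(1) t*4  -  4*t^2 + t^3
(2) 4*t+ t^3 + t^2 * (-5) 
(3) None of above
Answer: 2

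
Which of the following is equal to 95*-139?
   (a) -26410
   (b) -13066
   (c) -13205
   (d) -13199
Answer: c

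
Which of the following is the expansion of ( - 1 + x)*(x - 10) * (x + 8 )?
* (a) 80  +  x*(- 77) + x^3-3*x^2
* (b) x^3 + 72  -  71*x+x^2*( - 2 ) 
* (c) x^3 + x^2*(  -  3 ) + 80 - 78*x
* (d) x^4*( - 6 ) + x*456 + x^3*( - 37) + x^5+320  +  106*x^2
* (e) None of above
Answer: c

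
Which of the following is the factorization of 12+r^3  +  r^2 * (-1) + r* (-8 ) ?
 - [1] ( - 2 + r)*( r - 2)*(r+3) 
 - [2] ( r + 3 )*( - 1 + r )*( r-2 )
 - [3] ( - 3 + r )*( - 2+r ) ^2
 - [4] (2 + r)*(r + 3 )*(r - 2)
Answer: 1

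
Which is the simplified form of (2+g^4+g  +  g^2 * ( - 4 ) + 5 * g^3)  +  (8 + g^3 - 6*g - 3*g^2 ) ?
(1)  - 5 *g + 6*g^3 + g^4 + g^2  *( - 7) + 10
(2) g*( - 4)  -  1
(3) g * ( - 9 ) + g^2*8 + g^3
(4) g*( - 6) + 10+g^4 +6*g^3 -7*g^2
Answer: 1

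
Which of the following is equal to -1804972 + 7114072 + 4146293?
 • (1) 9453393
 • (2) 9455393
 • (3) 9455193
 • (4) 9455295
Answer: 2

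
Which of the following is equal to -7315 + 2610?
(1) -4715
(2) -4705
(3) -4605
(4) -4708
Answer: 2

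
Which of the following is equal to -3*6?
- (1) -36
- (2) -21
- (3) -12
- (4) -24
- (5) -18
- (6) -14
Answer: 5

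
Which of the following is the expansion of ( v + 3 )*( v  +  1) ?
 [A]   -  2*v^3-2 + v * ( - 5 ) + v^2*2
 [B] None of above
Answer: B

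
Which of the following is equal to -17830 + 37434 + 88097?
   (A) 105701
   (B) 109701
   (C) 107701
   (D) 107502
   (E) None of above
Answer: C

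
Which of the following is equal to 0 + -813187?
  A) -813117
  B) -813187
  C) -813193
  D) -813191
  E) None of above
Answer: B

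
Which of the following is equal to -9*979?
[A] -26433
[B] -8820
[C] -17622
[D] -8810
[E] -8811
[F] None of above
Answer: E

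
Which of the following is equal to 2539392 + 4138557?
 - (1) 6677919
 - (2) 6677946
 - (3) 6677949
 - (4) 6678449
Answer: 3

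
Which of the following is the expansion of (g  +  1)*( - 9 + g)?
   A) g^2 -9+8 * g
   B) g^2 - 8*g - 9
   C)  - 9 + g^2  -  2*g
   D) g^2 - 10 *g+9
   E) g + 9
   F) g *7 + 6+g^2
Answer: B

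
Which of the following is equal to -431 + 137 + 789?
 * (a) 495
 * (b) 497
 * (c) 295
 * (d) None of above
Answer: a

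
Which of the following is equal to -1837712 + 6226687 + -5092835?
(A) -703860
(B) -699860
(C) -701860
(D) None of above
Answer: A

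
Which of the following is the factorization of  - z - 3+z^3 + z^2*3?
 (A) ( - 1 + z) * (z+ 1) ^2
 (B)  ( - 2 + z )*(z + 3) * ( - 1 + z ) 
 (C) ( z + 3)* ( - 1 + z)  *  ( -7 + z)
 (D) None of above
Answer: D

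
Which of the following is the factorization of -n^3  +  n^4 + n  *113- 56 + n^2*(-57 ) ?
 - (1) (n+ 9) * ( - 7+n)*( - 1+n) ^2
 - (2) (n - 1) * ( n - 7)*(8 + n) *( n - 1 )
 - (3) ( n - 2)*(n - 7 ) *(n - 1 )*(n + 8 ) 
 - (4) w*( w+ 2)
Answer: 2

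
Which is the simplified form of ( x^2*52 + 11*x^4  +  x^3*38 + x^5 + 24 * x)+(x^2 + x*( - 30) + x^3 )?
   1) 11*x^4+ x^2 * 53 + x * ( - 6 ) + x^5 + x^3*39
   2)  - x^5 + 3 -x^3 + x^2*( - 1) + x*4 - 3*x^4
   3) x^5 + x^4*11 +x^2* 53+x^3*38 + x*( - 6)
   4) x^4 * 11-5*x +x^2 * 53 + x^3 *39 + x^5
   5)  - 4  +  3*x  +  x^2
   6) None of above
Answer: 1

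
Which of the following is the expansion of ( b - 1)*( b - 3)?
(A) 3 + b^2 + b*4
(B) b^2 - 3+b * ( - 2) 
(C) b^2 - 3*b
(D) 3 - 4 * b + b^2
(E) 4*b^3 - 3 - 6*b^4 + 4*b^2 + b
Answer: D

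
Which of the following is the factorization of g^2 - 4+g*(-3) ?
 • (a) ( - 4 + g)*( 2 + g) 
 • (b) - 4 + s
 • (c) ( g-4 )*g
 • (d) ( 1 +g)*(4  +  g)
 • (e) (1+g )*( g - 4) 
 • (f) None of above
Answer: e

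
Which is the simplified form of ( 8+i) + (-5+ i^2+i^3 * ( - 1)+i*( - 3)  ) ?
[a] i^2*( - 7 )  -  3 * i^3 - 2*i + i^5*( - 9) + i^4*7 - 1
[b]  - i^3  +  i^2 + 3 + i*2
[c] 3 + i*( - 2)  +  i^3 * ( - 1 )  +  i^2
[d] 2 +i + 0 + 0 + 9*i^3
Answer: c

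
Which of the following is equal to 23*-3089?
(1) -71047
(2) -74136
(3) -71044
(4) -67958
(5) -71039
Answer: 1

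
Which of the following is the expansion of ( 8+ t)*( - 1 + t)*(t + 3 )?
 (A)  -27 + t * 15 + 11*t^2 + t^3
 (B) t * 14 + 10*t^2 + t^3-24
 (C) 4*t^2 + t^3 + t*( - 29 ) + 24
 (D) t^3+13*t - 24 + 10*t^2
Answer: D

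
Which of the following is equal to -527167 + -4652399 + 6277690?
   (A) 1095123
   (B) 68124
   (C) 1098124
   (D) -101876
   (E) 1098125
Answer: C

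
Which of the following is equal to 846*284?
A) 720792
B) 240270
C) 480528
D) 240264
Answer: D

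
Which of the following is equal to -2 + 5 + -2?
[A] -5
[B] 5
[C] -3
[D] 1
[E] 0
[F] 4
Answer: D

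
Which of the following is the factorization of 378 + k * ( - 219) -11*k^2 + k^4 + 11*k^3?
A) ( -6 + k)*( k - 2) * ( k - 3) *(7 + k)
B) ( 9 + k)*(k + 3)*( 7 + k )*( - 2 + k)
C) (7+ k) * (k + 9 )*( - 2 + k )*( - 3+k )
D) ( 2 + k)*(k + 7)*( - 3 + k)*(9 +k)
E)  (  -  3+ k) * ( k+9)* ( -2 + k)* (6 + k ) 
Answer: C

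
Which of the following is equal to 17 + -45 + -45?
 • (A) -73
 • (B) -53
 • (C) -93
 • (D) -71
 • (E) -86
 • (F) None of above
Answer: A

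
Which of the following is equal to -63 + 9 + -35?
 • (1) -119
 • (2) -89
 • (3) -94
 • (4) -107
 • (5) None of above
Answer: 2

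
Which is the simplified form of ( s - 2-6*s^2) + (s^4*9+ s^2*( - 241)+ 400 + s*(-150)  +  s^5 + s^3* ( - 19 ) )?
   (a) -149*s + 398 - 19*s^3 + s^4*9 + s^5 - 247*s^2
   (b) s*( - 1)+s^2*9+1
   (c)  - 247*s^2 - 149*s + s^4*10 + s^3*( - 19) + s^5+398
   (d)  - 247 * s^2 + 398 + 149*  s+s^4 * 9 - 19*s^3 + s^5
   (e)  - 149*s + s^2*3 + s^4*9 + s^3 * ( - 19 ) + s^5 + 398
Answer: a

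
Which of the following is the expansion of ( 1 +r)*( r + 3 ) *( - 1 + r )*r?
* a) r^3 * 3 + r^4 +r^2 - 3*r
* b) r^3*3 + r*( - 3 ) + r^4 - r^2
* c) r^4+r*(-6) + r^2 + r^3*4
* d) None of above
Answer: b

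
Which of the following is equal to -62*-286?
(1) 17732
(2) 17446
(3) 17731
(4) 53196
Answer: 1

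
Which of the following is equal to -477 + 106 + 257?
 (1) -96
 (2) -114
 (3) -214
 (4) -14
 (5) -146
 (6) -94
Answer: 2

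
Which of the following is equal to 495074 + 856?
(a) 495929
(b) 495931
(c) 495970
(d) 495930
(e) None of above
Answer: d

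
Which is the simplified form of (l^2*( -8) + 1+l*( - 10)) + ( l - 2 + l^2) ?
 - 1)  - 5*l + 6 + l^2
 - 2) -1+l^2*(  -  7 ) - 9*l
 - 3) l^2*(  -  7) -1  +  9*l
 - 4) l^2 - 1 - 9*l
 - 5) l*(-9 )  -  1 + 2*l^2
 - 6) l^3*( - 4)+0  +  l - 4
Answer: 2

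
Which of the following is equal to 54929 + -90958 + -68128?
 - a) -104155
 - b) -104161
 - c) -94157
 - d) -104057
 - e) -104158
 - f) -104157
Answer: f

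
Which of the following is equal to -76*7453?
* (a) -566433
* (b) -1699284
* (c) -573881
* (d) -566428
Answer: d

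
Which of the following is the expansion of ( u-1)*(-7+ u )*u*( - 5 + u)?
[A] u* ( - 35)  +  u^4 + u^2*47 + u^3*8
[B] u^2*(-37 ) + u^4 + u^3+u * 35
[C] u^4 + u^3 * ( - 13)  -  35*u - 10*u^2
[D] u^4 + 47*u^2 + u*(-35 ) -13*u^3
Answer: D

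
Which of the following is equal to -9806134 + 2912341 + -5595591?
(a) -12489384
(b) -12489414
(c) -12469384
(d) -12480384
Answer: a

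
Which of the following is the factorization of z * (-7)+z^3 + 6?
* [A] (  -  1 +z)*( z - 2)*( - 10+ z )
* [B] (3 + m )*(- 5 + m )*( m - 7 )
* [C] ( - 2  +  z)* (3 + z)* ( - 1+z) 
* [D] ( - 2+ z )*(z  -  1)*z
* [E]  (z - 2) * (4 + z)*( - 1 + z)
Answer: C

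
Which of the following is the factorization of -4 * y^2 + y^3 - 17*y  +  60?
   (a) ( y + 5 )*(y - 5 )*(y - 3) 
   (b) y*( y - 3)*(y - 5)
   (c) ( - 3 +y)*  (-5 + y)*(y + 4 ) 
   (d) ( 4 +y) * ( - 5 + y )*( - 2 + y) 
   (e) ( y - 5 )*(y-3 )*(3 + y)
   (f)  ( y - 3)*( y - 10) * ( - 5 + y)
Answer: c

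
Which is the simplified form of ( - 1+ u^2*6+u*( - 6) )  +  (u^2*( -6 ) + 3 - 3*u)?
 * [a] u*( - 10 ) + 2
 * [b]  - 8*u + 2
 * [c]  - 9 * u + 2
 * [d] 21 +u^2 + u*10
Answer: c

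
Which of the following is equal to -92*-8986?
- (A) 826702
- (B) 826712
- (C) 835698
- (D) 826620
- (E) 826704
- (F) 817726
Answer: B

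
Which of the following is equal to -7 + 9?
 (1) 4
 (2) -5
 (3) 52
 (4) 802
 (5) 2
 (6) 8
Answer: 5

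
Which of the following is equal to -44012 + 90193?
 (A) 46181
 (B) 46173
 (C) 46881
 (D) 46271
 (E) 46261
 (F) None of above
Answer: A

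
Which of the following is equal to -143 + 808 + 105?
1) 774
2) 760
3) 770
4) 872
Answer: 3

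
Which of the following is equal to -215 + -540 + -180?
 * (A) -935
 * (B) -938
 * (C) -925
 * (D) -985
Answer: A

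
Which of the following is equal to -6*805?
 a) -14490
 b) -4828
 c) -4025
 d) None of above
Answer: d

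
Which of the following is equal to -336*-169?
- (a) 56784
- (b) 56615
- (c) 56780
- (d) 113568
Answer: a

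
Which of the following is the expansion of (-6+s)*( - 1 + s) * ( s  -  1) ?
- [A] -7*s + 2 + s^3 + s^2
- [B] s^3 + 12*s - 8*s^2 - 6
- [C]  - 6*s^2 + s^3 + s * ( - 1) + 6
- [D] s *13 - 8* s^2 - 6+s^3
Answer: D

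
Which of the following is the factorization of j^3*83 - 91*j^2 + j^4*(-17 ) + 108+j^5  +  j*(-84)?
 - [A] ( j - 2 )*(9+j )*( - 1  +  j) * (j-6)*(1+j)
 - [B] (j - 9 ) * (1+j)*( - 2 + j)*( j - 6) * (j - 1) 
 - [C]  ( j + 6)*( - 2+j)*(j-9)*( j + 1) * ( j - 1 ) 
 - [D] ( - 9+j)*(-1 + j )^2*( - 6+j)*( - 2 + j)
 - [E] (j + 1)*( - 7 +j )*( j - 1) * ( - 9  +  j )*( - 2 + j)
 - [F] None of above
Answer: B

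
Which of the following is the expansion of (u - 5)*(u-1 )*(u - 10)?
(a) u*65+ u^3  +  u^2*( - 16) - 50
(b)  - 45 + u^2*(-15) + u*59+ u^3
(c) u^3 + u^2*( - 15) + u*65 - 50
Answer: a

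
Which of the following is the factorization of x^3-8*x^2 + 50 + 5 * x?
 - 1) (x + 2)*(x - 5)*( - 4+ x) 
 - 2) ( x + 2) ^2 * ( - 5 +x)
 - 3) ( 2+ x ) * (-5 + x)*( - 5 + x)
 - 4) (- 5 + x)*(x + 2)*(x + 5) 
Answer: 3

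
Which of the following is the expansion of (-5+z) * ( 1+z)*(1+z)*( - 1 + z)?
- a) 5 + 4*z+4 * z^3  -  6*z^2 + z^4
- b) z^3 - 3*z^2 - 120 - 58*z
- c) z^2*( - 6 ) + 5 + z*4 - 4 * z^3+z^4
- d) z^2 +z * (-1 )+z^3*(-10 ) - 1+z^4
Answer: c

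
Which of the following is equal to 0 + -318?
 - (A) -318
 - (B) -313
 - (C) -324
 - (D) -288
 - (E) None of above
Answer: A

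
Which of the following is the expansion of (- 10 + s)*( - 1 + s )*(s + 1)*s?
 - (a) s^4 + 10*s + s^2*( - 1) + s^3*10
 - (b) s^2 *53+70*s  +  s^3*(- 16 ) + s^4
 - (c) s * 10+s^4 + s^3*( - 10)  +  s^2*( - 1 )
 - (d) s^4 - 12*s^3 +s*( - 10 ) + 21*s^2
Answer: c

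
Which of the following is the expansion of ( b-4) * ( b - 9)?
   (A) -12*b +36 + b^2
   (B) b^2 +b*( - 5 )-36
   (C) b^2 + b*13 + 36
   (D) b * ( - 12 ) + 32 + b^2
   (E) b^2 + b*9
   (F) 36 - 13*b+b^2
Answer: F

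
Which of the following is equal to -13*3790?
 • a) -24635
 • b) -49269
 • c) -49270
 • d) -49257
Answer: c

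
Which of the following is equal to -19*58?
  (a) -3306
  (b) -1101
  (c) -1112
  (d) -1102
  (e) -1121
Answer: d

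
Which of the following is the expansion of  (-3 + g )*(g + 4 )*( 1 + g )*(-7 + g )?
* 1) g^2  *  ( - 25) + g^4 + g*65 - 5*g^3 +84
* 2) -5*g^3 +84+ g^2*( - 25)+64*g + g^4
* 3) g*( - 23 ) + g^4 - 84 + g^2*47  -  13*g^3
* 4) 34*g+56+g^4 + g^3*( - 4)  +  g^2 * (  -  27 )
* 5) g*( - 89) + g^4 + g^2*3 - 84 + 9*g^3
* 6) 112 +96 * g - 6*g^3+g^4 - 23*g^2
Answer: 1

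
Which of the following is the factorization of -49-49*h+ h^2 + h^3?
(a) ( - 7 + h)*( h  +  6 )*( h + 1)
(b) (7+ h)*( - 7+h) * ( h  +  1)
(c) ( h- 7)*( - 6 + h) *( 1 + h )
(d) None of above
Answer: b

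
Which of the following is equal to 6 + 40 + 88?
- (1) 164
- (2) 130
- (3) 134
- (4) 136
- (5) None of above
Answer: 3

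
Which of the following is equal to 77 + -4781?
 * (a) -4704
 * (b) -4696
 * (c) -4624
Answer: a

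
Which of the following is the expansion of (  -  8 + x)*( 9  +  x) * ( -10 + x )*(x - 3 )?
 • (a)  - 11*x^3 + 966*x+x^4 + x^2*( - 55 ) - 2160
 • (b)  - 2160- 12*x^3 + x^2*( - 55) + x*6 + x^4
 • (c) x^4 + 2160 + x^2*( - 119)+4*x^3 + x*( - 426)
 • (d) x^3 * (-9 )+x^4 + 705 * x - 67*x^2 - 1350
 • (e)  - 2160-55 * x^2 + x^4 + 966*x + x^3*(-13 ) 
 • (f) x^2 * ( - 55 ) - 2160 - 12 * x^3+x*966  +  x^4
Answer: f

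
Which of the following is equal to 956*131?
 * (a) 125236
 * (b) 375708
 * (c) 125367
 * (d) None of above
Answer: a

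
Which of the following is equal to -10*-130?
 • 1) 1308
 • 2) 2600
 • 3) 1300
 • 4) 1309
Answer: 3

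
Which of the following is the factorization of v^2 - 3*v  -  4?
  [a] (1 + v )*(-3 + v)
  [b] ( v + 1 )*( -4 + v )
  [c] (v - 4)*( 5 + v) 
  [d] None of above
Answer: b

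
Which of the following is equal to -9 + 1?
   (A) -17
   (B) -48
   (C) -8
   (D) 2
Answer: C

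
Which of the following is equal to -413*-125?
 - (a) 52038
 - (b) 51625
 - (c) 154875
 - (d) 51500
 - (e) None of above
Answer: b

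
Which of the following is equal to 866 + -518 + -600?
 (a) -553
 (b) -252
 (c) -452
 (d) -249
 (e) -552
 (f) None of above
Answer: b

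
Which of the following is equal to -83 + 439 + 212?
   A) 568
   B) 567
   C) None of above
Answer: A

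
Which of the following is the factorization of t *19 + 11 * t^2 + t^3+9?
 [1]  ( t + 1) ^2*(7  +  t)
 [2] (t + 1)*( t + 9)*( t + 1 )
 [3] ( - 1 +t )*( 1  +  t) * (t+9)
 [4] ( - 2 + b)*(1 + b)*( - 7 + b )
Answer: 2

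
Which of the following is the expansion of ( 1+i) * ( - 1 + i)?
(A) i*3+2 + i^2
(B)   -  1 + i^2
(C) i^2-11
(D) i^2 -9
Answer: B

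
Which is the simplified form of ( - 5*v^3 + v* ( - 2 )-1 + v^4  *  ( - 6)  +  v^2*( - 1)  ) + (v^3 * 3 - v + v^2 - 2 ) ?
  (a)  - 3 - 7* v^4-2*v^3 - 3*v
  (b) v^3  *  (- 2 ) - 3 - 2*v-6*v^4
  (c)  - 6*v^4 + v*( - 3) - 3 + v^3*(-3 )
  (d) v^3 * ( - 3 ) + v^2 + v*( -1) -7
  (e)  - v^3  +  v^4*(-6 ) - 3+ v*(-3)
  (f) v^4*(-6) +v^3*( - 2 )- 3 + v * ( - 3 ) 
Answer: f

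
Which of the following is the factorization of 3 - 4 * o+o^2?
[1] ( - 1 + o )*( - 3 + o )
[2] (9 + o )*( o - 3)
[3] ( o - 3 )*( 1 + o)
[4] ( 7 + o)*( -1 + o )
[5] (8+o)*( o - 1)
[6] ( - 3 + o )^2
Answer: 1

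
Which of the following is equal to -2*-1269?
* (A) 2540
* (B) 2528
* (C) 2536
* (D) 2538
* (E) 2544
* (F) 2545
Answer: D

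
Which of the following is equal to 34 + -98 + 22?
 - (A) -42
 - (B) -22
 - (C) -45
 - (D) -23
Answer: A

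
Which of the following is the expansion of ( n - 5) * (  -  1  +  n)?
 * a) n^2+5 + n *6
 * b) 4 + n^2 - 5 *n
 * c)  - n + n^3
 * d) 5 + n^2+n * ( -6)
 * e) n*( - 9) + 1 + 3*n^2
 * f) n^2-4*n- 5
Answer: d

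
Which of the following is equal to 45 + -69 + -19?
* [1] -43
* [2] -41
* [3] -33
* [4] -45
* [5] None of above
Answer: 1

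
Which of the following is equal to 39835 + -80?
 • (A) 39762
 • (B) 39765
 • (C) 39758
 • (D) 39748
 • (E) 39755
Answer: E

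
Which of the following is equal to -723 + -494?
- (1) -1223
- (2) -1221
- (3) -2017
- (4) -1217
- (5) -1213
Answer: 4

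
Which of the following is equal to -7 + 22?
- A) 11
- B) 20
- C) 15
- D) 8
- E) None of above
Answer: C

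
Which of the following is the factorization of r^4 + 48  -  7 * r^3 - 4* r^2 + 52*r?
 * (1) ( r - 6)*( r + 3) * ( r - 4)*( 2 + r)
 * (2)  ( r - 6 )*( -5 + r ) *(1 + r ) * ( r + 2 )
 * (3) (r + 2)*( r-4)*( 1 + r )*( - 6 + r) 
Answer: 3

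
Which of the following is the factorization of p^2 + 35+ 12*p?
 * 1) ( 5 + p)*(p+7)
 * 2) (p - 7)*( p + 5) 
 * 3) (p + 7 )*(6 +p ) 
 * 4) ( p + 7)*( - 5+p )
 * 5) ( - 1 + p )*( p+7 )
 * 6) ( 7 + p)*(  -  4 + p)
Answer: 1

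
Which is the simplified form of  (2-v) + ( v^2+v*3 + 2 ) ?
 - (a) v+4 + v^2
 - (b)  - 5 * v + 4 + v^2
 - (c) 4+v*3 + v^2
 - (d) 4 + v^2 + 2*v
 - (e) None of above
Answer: d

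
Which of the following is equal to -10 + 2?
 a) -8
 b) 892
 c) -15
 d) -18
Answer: a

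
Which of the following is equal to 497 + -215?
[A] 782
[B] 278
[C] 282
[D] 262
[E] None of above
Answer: C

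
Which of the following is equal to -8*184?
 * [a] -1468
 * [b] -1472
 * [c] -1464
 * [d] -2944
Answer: b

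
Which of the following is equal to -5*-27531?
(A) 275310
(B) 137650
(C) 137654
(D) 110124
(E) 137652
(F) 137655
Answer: F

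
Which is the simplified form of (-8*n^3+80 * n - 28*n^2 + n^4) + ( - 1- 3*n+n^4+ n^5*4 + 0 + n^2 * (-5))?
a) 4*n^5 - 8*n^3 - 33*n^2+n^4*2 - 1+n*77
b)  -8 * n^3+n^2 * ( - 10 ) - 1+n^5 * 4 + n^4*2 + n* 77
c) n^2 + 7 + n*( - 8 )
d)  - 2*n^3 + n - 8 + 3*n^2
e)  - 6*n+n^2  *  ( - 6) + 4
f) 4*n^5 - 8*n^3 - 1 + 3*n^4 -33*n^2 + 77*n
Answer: a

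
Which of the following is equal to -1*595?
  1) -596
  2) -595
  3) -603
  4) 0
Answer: 2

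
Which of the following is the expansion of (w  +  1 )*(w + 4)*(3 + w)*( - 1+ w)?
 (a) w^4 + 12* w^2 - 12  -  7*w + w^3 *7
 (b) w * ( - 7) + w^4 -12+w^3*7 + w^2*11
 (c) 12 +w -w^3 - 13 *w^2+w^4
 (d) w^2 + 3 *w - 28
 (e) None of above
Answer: b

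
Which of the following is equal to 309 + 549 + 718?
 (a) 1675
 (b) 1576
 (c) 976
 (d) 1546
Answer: b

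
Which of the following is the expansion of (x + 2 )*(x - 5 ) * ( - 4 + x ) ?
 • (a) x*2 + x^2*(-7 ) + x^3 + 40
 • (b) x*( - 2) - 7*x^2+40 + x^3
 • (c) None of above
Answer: a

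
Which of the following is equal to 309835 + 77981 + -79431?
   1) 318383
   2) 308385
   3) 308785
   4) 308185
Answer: 2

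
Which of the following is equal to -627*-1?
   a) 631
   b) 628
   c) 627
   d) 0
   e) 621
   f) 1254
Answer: c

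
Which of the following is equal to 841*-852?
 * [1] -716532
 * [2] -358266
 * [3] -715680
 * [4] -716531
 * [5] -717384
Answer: 1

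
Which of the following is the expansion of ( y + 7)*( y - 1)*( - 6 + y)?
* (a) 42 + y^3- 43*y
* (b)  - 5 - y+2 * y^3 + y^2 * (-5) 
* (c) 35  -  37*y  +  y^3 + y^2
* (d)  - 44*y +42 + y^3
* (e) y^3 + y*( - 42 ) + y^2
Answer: a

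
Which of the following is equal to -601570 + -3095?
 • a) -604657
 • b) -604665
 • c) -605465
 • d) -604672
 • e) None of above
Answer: b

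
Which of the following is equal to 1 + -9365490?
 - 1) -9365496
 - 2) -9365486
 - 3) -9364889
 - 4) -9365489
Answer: 4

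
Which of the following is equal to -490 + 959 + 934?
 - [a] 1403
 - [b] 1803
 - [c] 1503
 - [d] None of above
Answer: a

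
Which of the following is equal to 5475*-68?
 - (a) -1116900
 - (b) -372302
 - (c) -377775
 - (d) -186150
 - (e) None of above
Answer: e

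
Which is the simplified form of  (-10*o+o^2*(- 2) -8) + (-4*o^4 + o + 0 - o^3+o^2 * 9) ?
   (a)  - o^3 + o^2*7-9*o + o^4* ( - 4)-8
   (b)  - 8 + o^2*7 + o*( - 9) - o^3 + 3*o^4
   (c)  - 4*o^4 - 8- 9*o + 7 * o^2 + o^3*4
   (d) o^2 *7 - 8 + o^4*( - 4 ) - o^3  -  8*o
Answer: a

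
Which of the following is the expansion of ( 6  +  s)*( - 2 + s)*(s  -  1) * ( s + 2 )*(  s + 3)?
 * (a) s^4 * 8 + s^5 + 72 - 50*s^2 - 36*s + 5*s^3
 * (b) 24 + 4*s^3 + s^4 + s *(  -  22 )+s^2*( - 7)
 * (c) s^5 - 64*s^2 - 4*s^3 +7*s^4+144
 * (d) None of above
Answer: a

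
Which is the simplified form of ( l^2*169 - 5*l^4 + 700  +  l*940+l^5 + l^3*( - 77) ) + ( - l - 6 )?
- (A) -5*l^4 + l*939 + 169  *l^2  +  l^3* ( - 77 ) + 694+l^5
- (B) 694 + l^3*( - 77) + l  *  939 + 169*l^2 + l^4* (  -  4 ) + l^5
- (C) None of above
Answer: A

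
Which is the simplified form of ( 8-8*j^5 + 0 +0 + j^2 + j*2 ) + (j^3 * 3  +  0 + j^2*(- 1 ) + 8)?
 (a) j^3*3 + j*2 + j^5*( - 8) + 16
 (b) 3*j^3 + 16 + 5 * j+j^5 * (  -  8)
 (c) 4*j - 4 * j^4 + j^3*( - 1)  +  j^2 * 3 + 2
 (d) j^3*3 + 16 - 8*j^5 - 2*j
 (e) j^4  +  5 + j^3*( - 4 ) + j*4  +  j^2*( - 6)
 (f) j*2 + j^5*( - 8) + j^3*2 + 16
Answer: a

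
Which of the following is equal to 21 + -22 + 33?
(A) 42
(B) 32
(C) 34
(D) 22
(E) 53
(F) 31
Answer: B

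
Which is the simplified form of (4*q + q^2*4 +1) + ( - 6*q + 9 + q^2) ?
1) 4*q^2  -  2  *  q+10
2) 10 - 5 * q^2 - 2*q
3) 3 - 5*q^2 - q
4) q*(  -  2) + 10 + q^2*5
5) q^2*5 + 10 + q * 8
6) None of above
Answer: 4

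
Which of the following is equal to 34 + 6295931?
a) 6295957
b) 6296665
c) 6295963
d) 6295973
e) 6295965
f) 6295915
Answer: e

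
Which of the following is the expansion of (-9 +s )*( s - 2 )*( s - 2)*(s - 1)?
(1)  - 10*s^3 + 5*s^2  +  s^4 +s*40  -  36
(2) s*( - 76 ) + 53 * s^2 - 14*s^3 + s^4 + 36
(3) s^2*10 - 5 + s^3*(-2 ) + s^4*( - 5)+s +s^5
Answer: 2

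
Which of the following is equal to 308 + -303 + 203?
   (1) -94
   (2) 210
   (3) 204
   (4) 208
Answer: 4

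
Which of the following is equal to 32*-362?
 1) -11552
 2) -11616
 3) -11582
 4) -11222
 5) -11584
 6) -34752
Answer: 5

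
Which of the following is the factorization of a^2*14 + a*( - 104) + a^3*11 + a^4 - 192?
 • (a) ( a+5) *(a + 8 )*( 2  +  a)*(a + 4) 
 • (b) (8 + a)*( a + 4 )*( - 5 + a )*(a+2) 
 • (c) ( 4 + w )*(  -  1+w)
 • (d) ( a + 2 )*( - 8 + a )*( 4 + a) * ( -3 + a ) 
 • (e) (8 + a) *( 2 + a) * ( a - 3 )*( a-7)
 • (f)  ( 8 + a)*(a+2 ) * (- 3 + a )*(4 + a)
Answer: f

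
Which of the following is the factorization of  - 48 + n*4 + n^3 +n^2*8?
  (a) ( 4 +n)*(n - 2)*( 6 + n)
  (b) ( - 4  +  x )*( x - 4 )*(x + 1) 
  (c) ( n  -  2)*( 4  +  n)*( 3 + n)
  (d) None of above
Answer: a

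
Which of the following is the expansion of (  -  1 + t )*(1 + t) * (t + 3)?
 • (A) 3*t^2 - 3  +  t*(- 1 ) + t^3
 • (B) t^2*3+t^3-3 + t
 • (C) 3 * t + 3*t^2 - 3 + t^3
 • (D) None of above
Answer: A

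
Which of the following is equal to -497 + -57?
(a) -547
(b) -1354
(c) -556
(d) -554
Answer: d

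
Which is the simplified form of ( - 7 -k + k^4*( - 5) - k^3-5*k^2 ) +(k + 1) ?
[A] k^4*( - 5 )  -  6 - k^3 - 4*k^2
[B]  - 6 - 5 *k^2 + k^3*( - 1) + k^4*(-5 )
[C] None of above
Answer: B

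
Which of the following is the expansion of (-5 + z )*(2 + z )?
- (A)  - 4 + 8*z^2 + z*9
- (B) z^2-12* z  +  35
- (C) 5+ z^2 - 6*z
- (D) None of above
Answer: D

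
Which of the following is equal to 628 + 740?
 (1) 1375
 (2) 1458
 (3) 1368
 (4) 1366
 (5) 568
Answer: 3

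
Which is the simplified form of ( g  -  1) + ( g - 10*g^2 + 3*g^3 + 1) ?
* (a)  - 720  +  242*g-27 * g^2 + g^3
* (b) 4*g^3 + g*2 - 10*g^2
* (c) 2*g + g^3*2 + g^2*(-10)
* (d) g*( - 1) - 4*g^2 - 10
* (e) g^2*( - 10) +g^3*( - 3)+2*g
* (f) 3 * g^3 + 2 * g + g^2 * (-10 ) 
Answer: f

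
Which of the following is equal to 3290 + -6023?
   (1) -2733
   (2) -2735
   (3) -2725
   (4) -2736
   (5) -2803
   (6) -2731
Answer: 1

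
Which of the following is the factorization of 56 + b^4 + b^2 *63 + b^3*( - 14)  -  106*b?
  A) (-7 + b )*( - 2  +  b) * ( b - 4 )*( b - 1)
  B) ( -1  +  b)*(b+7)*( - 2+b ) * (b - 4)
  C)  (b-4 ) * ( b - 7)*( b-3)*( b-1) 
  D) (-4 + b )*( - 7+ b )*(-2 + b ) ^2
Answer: A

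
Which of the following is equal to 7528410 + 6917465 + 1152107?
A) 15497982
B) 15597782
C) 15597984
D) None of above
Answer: D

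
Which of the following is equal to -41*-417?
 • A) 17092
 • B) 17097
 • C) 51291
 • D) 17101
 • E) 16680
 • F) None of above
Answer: B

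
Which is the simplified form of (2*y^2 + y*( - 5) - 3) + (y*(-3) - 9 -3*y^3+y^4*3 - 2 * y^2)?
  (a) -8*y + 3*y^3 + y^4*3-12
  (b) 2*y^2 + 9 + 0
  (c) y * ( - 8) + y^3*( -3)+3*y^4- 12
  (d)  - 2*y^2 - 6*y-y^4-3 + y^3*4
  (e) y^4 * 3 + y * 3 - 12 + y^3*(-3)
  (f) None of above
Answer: c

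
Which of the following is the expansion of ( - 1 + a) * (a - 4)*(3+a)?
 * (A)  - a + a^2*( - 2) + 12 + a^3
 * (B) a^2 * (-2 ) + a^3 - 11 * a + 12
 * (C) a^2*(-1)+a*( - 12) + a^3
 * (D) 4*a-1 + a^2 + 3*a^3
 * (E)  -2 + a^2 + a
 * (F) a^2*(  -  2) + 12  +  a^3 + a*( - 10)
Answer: B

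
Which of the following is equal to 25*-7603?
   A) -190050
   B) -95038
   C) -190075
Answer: C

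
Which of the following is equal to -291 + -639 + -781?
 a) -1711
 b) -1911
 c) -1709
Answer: a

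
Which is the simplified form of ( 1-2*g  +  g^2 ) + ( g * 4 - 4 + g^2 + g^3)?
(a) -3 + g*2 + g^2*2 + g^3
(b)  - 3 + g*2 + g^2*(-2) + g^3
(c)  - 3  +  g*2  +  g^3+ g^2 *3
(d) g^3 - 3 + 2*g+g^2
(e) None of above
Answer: a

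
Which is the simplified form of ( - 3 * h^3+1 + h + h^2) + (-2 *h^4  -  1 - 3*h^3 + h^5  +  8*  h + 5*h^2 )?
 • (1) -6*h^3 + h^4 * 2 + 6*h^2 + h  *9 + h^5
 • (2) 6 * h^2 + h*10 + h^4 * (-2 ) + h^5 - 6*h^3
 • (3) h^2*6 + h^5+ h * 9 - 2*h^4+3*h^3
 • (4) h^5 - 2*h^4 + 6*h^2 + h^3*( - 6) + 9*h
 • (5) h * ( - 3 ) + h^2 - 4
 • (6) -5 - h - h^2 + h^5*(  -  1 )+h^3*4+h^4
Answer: 4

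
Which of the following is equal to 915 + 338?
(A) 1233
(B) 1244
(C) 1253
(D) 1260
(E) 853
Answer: C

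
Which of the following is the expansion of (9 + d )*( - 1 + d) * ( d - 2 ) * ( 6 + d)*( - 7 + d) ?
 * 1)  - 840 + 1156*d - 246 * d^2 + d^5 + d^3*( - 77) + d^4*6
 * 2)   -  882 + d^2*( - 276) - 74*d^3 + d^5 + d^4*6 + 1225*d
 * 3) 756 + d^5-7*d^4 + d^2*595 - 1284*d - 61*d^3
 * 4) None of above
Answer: 4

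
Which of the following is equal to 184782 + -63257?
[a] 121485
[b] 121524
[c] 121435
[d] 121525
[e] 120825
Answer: d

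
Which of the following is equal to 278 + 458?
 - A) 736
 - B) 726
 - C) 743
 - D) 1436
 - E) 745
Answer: A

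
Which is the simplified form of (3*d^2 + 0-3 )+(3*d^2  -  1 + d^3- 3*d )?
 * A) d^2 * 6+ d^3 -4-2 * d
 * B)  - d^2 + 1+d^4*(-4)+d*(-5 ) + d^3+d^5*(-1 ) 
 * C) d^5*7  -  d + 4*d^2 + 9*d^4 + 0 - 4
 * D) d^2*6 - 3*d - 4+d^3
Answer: D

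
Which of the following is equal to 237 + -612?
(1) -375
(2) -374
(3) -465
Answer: 1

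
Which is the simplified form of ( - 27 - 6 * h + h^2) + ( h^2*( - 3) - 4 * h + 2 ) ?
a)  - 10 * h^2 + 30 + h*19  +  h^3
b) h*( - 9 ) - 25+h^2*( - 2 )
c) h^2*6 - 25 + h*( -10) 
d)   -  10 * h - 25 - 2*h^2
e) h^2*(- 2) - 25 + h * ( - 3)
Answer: d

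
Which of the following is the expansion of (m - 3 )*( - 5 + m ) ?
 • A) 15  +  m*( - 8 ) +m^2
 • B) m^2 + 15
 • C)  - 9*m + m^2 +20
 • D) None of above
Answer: A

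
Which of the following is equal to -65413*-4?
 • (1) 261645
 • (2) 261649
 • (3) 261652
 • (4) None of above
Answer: 3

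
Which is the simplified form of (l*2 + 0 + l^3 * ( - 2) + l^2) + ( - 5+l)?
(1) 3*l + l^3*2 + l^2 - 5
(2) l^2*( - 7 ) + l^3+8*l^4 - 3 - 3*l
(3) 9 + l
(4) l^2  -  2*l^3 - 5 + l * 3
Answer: 4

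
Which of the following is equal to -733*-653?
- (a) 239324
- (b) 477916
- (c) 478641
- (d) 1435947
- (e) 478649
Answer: e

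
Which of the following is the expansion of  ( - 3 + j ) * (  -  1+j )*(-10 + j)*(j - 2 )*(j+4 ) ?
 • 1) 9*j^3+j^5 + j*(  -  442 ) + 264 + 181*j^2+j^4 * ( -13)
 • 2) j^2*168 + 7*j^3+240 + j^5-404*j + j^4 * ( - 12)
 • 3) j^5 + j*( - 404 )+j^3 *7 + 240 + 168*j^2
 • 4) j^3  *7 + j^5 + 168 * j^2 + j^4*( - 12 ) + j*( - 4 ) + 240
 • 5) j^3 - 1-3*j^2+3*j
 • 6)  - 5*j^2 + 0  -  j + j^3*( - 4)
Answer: 2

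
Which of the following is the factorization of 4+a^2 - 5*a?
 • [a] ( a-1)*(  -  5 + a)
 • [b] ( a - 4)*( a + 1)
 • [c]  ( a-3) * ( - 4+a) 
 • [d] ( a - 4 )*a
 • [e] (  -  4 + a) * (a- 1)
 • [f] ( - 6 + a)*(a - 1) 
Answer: e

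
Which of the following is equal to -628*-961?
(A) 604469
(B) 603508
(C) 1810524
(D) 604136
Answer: B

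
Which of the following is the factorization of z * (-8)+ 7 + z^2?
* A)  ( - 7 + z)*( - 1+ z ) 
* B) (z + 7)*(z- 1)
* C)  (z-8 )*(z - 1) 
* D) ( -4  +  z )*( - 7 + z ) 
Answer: A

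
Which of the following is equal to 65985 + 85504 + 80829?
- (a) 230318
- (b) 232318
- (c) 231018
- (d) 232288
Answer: b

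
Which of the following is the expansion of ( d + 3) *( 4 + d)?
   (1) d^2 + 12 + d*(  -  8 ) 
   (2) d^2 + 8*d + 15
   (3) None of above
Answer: 3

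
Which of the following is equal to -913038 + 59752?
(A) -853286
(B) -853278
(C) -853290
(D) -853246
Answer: A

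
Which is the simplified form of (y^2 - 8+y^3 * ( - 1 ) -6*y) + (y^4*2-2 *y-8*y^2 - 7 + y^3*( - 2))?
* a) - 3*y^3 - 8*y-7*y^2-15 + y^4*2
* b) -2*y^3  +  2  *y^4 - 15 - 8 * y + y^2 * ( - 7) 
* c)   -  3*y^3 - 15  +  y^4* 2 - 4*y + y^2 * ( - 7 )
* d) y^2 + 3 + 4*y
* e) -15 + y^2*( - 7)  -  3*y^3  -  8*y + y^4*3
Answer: a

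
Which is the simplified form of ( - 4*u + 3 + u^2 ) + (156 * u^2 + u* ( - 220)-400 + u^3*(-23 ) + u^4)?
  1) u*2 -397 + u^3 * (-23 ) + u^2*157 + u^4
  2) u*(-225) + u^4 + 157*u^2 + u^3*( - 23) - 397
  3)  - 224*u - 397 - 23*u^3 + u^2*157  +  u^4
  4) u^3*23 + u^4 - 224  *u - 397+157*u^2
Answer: 3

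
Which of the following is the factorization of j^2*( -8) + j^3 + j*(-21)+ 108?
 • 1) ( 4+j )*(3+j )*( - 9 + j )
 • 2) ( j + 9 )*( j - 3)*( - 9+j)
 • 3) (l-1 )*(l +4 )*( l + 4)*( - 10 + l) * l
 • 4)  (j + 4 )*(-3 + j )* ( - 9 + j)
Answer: 4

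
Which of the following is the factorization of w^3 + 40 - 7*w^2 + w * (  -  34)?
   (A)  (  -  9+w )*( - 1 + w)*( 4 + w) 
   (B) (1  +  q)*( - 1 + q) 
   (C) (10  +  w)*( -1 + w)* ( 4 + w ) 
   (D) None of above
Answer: D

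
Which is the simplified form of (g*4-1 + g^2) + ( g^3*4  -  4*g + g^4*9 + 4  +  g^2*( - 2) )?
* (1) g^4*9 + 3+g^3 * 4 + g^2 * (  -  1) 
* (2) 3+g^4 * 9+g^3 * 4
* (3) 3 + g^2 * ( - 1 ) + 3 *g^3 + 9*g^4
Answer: 1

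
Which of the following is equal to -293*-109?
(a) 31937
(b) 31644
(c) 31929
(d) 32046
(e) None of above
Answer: a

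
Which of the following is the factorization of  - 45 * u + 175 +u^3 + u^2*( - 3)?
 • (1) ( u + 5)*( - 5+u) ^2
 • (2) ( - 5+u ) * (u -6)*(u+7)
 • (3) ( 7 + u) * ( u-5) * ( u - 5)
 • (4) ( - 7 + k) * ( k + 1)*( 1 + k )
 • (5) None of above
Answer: 3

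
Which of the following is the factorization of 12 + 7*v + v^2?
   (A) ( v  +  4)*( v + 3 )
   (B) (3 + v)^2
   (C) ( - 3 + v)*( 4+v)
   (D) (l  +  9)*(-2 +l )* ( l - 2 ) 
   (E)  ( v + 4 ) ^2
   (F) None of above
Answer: A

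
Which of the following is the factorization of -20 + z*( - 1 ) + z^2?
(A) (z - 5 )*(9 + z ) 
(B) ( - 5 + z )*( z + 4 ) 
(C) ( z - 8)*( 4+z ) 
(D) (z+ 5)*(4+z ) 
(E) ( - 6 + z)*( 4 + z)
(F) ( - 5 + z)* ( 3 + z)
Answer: B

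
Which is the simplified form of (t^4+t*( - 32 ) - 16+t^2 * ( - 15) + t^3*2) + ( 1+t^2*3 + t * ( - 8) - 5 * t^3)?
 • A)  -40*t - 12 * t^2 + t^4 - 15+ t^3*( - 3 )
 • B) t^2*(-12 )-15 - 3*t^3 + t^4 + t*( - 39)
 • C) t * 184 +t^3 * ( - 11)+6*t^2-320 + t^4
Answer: A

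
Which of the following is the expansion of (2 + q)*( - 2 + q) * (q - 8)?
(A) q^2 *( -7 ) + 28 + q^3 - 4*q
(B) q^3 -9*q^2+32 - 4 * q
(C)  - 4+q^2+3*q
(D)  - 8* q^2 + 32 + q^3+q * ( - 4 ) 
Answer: D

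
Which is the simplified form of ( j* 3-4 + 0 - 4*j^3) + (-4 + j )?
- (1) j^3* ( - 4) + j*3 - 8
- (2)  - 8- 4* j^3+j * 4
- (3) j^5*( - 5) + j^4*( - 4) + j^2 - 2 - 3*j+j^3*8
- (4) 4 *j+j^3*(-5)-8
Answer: 2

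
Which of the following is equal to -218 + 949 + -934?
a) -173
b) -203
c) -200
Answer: b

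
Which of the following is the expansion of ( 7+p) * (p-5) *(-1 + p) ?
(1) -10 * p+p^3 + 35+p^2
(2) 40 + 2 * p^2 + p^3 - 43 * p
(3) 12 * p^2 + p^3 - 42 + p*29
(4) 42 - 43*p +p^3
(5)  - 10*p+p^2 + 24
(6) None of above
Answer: 6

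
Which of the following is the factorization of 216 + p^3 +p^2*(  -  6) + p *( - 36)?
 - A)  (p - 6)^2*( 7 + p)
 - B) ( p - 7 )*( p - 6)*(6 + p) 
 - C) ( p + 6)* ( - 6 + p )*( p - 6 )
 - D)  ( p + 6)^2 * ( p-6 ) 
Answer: C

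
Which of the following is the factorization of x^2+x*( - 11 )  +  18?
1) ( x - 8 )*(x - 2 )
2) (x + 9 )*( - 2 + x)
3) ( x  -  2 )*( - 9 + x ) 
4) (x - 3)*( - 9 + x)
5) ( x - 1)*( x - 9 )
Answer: 3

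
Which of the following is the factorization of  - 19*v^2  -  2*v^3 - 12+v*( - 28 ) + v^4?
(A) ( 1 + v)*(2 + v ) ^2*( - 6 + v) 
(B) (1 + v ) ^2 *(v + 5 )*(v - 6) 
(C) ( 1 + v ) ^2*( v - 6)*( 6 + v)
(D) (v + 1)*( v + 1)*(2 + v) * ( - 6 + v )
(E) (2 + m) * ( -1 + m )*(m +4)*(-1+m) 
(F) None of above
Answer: D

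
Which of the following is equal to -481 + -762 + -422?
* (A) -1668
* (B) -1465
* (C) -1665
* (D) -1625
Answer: C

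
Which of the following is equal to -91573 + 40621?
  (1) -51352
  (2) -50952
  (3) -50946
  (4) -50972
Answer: 2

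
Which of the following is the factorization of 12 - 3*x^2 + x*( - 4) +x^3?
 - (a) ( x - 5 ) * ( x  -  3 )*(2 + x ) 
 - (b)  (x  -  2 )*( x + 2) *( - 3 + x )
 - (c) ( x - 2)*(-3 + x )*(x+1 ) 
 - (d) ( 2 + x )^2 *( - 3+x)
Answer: b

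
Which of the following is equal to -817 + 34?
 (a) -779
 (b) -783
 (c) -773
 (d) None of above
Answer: b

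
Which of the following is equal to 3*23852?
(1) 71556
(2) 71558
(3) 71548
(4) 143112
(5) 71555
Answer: 1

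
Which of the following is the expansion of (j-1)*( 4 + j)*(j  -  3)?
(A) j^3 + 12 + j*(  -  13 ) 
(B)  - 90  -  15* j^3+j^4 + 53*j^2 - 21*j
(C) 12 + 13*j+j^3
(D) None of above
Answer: A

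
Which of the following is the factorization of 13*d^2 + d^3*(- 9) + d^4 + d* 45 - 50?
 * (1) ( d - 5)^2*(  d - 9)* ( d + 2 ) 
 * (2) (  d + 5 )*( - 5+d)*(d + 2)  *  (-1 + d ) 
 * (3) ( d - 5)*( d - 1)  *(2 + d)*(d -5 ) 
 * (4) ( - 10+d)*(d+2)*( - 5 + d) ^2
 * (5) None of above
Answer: 3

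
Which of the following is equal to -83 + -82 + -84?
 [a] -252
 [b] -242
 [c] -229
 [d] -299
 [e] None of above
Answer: e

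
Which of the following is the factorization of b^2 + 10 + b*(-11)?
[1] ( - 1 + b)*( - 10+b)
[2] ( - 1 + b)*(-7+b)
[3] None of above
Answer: 1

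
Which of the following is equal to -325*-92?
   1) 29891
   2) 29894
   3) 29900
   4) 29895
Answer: 3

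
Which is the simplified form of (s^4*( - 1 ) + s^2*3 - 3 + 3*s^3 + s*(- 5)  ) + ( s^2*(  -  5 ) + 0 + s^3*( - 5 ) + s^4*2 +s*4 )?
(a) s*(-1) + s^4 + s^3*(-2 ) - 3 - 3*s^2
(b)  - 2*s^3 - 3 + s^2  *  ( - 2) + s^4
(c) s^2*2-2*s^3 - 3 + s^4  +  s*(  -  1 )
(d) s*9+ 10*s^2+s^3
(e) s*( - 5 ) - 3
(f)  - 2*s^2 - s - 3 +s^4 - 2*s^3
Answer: f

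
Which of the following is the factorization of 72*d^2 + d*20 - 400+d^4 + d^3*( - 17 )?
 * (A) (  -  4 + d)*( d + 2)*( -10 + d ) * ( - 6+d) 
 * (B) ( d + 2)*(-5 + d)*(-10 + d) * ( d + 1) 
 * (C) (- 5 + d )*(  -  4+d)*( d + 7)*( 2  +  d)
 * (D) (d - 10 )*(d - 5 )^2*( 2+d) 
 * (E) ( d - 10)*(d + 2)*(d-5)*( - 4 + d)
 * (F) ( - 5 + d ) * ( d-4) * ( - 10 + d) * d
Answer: E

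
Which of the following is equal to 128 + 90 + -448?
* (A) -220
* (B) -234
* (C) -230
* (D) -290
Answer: C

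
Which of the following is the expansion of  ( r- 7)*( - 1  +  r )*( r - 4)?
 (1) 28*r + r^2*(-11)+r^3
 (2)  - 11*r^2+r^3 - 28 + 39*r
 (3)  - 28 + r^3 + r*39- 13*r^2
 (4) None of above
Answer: 4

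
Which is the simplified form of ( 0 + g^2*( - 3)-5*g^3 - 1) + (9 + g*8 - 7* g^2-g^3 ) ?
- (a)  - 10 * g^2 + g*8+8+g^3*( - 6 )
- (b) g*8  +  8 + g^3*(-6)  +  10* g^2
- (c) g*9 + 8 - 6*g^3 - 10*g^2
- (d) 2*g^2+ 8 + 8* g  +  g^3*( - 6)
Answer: a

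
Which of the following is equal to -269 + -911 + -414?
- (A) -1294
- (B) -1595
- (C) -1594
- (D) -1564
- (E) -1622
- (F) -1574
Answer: C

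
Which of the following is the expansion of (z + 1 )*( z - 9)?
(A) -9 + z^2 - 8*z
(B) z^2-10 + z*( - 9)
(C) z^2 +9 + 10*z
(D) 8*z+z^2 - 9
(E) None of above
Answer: A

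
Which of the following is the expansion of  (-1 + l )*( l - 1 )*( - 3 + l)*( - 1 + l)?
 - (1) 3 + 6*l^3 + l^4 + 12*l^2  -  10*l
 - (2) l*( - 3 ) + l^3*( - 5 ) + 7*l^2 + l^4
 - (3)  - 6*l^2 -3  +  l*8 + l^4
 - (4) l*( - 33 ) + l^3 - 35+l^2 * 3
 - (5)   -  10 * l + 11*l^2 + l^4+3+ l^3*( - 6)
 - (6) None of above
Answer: 6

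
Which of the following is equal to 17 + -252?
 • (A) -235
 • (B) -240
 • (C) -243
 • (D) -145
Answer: A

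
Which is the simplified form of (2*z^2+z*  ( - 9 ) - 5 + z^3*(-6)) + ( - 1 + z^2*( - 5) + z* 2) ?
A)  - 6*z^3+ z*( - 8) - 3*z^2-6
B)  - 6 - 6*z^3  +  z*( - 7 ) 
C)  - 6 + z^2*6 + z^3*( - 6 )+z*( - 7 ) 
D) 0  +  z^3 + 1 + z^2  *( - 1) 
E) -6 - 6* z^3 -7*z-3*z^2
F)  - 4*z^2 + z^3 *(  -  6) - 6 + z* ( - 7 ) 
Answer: E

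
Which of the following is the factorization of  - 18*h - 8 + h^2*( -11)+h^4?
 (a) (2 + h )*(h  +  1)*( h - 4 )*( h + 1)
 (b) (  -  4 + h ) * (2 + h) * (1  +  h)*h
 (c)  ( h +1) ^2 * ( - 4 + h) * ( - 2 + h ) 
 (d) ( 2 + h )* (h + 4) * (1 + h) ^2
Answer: a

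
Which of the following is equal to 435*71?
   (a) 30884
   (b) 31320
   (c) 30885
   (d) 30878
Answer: c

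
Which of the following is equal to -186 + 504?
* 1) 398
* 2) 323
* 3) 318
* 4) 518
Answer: 3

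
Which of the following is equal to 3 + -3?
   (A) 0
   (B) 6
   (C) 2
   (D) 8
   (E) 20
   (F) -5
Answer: A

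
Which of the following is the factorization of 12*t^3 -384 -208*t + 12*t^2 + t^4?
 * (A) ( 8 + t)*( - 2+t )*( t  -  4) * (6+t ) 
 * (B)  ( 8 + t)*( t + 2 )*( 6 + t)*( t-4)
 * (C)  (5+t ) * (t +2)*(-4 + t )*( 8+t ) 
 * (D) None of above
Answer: B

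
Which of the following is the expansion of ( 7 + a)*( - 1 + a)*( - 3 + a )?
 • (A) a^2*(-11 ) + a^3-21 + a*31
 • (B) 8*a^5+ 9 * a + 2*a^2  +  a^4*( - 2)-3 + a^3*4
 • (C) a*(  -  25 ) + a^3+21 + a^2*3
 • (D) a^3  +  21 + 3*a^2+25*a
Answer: C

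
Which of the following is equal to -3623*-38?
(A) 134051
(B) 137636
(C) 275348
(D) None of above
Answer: D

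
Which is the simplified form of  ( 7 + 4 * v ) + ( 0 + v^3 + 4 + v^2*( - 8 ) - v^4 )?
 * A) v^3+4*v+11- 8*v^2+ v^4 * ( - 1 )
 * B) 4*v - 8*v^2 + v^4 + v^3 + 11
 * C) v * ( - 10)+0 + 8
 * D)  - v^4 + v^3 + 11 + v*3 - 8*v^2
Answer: A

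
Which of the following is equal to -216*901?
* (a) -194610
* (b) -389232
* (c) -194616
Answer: c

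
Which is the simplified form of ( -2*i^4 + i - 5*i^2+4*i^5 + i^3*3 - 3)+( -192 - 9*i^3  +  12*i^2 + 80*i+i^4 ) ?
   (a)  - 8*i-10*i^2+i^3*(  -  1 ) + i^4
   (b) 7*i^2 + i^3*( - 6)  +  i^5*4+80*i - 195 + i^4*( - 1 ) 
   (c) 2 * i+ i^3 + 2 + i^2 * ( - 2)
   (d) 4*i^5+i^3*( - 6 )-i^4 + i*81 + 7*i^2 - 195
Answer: d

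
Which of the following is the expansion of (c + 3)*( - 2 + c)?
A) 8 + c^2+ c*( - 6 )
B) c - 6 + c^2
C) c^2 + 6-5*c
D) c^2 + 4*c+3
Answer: B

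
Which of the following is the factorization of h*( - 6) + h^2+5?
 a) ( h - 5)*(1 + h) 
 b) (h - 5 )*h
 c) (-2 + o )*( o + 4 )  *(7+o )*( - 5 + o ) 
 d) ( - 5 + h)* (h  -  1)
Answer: d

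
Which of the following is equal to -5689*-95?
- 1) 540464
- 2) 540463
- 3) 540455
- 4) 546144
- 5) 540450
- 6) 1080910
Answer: 3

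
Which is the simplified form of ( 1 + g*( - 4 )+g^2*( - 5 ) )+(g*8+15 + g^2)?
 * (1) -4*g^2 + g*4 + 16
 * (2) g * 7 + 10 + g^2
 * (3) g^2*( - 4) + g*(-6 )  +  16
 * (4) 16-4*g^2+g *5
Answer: 1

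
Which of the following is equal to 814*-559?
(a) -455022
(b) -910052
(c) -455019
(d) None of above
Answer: d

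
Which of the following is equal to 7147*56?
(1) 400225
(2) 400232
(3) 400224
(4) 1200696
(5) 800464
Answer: 2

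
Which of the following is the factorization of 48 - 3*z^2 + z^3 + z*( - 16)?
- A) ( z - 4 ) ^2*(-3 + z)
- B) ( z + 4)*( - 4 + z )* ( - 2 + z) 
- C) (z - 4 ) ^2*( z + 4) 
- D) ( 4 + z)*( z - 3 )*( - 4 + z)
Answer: D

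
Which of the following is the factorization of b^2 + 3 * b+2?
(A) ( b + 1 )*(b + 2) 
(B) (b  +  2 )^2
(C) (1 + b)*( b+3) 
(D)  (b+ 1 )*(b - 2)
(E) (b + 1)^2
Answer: A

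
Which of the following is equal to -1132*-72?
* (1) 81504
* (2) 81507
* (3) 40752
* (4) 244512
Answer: 1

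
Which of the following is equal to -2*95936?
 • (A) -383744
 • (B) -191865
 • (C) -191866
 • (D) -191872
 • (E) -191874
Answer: D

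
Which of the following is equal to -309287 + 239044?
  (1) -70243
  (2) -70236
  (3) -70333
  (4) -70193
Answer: 1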